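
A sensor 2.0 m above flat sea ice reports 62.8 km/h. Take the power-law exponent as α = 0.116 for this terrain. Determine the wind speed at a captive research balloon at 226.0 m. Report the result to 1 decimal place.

Power-law profile: V₂ = V₁ · (z₂/z₁)^α
V₂ = 62.8 × (226.0/2.0)^0.116 = 62.8 × (113.0000)^0.116
    = 62.8 × 1.7304 = 108.6718 km/h

108.7 km/h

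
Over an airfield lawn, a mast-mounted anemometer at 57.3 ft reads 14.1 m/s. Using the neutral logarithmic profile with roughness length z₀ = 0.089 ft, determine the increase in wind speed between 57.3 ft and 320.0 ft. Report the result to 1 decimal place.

3.7 m/s

Log law: V₂ = V₁ · ln(z₂/z₀)/ln(z₁/z₀) = 14.1 × 8.1874/6.4674 = 17.8499 m/s
ΔV = 17.8499 − 14.1 = 3.7499 m/s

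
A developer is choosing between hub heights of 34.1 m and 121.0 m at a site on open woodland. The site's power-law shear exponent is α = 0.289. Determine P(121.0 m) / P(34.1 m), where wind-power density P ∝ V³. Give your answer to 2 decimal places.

Speed ratio: V_B/V_A = (z_B/z_A)^α = (121.0/34.1)^0.289 = (3.5484)^0.289 = 1.44198
Power-density ratio: P_B/P_A = (V_B/V_A)³ = (1.44198)³ = 2.99831

3.00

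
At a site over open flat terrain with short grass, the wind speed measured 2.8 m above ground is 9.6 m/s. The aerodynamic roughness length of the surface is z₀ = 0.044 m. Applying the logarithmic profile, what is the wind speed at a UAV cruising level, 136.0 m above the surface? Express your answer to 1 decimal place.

18.6 m/s

Log law: V(z) ∝ ln(z/z₀), so V₂/V₁ = ln(z₂/z₀) / ln(z₁/z₀).
ln(136.0/0.044) = 8.0362, ln(2.8/0.044) = 4.1532
V₂ = 9.6 × 8.0362/4.1532 = 9.6 × 1.9350 = 18.5756 m/s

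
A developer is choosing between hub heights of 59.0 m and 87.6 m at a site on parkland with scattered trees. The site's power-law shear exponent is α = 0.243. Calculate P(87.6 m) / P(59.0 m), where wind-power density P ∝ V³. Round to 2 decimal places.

Speed ratio: V_B/V_A = (z_B/z_A)^α = (87.6/59.0)^0.243 = (1.4847)^0.243 = 1.10081
Power-density ratio: P_B/P_A = (V_B/V_A)³ = (1.10081)³ = 1.33393

1.33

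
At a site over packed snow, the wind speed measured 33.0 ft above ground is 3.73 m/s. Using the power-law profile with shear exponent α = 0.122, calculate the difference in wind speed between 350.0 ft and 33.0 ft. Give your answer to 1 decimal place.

1.2 m/s

Power law: V₂ = V₁ · (z₂/z₁)^α = 3.73 × (10.6061)^0.122 = 4.9754 m/s
ΔV = 4.9754 − 3.73 = 1.2454 m/s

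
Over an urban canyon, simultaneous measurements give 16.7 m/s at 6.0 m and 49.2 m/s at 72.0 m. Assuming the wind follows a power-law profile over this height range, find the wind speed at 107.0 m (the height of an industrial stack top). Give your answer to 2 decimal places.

First find α: α = ln(V₂/V₁)/ln(z₂/z₁) = ln(49.2/16.7)/ln(72.0/6.0) = 1.08048/2.48491 = 0.4348
Extrapolate from 72.0 m to 107.0 m: V₃ = 49.2 × (107.0/72.0)^0.4348 = 49.2 × 1.1880 = 58.4489 m/s

58.45 m/s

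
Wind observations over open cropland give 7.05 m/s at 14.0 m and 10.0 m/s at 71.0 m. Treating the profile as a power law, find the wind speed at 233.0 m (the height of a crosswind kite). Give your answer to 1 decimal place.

First find α: α = ln(V₂/V₁)/ln(z₂/z₁) = ln(10.0/7.05)/ln(71.0/14.0) = 0.34956/1.62362 = 0.2153
Extrapolate from 71.0 m to 233.0 m: V₃ = 10.0 × (233.0/71.0)^0.2153 = 10.0 × 1.2916 = 12.9156 m/s

12.9 m/s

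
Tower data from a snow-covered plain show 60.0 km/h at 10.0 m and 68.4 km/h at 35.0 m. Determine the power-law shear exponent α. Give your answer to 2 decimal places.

α ≈ 0.10

Power law: V₂/V₁ = (z₂/z₁)^α ⇒ α = ln(V₂/V₁) / ln(z₂/z₁)
α = ln(68.4/60.0) / ln(35.0/10.0) = ln(1.1400) / ln(3.5000)
  = 0.13103 / 1.25276 = 0.10459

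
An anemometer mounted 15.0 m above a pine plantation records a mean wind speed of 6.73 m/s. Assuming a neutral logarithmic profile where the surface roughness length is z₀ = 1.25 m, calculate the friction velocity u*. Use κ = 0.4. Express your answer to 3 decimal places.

u* ≈ 1.083 m/s

Log law: V(z) = (u*/κ) · ln(z/z₀) ⇒ u* = κ · V / ln(z/z₀)
u* = 0.4 × 6.73 / ln(15.0/1.25) = 0.4 × 6.73 / 2.4849
   = 2.6920 / 2.4849 = 1.0833 m/s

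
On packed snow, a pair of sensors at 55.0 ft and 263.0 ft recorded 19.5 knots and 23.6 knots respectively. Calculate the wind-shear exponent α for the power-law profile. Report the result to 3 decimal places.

Power law: V₂/V₁ = (z₂/z₁)^α ⇒ α = ln(V₂/V₁) / ln(z₂/z₁)
α = ln(23.6/19.5) / ln(263.0/55.0) = ln(1.2103) / ln(4.7818)
  = 0.19083 / 1.56482 = 0.12195

α ≈ 0.122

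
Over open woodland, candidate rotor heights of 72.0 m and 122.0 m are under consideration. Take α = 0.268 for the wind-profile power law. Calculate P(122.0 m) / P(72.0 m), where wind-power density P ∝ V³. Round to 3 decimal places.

Speed ratio: V_B/V_A = (z_B/z_A)^α = (122.0/72.0)^0.268 = (1.6944)^0.268 = 1.15181
Power-density ratio: P_B/P_A = (V_B/V_A)³ = (1.15181)³ = 1.52805

1.528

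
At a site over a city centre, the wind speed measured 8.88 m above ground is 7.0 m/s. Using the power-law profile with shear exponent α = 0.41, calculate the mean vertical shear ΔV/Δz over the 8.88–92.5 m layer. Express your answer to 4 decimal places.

Power law: V₂ = V₁ · (z₂/z₁)^α = 7.0 × (10.4167)^0.41 = 18.2965 m/s
ΔV/Δz = (18.2965 − 7.0)/(92.5 − 8.88) = 11.2965/83.6200 = 0.13509 m/s/m

0.1351 m/s/m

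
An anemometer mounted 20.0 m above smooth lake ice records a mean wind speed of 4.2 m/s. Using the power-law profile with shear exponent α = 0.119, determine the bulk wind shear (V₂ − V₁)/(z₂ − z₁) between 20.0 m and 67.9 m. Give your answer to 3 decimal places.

Power law: V₂ = V₁ · (z₂/z₁)^α = 4.2 × (3.3950)^0.119 = 4.8576 m/s
ΔV/Δz = (4.8576 − 4.2)/(67.9 − 20.0) = 0.6576/47.9000 = 0.01373 m/s/m

0.014 m/s/m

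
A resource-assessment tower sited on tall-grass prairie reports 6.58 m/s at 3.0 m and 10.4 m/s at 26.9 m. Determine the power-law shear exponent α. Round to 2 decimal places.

α ≈ 0.21

Power law: V₂/V₁ = (z₂/z₁)^α ⇒ α = ln(V₂/V₁) / ln(z₂/z₁)
α = ln(10.4/6.58) / ln(26.9/3.0) = ln(1.5805) / ln(8.9667)
  = 0.45777 / 2.19351 = 0.20869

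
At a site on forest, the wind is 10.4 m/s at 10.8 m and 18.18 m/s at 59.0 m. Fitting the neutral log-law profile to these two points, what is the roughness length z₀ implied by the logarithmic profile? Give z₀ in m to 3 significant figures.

Log law: V(z) ∝ ln(z/z₀). With r = V₁/V₂ = 10.4/18.18 = 0.57206,
r · ln(z₂/z₀) = ln(z₁/z₀) ⇒ ln z₀ = (ln z₁ − r·ln z₂)/(1 − r)
ln z₀ = (2.37955 − 0.57206×4.07754) / 0.42794 = 0.1097
z₀ = exp(0.1097) = 1.116 m

z₀ ≈ 1.12 m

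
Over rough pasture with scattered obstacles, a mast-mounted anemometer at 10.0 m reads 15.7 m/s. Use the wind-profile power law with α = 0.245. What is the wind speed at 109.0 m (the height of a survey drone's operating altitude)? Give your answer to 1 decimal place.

Power-law profile: V₂ = V₁ · (z₂/z₁)^α
V₂ = 15.7 × (109.0/10.0)^0.245 = 15.7 × (10.9000)^0.245
    = 15.7 × 1.7954 = 28.1883 m/s

28.2 m/s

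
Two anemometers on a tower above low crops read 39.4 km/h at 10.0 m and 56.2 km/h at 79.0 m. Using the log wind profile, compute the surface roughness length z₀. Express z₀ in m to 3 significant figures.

Log law: V(z) ∝ ln(z/z₀). With r = V₁/V₂ = 39.4/56.2 = 0.70107,
r · ln(z₂/z₀) = ln(z₁/z₀) ⇒ ln z₀ = (ln z₁ − r·ln z₂)/(1 − r)
ln z₀ = (2.30259 − 0.70107×4.36945) / 0.29893 = -2.5447
z₀ = exp(-2.5447) = 0.07850 m

z₀ ≈ 0.0785 m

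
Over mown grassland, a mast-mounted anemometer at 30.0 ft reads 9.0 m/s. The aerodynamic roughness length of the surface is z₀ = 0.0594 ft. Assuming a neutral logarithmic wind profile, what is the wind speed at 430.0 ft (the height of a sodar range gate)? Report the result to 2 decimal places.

12.85 m/s

Log law: V(z) ∝ ln(z/z₀), so V₂/V₁ = ln(z₂/z₀) / ln(z₁/z₀).
ln(430.0/0.0594) = 8.8872, ln(30.0/0.0594) = 6.2247
V₂ = 9.0 × 8.8872/6.2247 = 9.0 × 1.4277 = 12.8497 m/s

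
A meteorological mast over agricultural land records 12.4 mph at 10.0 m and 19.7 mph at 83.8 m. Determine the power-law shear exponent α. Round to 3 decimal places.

α ≈ 0.218

Power law: V₂/V₁ = (z₂/z₁)^α ⇒ α = ln(V₂/V₁) / ln(z₂/z₁)
α = ln(19.7/12.4) / ln(83.8/10.0) = ln(1.5887) / ln(8.3800)
  = 0.46292 / 2.12585 = 0.21776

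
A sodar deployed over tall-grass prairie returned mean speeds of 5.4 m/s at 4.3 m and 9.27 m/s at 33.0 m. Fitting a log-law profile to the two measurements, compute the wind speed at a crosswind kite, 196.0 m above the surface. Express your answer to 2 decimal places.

Log law: V ∝ ln(z/z₀). From the pair, with r = V₁/V₂ = 0.58252,
ln z₀ = (ln z₁ − r·ln z₂)/(1 − r) = (1.4586 − 0.58252×3.4965)/0.41748 = -1.3850 → z₀ = 0.2503 m
V₃ = V₁ · ln(z₃/z₀)/ln(z₁/z₀) = 5.4 × 6.6631/2.8436 = 12.6533 m/s

12.65 m/s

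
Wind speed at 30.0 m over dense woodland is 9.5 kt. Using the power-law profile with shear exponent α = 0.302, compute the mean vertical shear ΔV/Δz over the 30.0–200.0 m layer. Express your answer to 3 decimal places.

0.043 kt/m

Power law: V₂ = V₁ · (z₂/z₁)^α = 9.5 × (6.6667)^0.302 = 16.8478 kt
ΔV/Δz = (16.8478 − 9.5)/(200.0 − 30.0) = 7.3478/170.0000 = 0.04322 kt/m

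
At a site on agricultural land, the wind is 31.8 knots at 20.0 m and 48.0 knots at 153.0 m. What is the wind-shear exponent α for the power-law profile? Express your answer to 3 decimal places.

Power law: V₂/V₁ = (z₂/z₁)^α ⇒ α = ln(V₂/V₁) / ln(z₂/z₁)
α = ln(48.0/31.8) / ln(153.0/20.0) = ln(1.5094) / ln(7.6500)
  = 0.41173 / 2.03471 = 0.20236

α ≈ 0.202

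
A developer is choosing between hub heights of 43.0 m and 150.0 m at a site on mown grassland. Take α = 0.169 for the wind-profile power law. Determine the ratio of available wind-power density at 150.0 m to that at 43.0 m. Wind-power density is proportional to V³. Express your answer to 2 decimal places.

Speed ratio: V_B/V_A = (z_B/z_A)^α = (150.0/43.0)^0.169 = (3.4884)^0.169 = 1.23510
Power-density ratio: P_B/P_A = (V_B/V_A)³ = (1.23510)³ = 1.88413

1.88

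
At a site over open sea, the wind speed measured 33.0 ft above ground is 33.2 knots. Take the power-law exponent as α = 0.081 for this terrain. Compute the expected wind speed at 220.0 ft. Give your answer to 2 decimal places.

38.71 knots

Power-law profile: V₂ = V₁ · (z₂/z₁)^α
V₂ = 33.2 × (220.0/33.0)^0.081 = 33.2 × (6.6667)^0.081
    = 33.2 × 1.1661 = 38.7146 knots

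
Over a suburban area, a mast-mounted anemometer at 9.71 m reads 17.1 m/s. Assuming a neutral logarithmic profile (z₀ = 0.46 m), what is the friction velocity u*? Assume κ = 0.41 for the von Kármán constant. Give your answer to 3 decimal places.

Log law: V(z) = (u*/κ) · ln(z/z₀) ⇒ u* = κ · V / ln(z/z₀)
u* = 0.41 × 17.1 / ln(9.71/0.46) = 0.41 × 17.1 / 3.0497
   = 7.0110 / 3.0497 = 2.2989 m/s

u* ≈ 2.299 m/s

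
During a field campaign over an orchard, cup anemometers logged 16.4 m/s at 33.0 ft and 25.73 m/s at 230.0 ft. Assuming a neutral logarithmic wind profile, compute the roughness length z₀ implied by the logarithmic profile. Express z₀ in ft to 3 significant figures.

z₀ ≈ 1.09 ft

Log law: V(z) ∝ ln(z/z₀). With r = V₁/V₂ = 16.4/25.73 = 0.63739,
r · ln(z₂/z₀) = ln(z₁/z₀) ⇒ ln z₀ = (ln z₁ − r·ln z₂)/(1 − r)
ln z₀ = (3.49651 − 0.63739×5.43808) / 0.36261 = 0.0837
z₀ = exp(0.0837) = 1.087 ft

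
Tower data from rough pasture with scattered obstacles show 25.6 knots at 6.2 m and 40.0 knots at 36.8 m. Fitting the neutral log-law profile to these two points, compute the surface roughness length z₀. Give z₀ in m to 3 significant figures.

Log law: V(z) ∝ ln(z/z₀). With r = V₁/V₂ = 25.6/40.0 = 0.64000,
r · ln(z₂/z₀) = ln(z₁/z₀) ⇒ ln z₀ = (ln z₁ − r·ln z₂)/(1 − r)
ln z₀ = (1.82455 − 0.64000×3.60550) / 0.36000 = -1.3416
z₀ = exp(-1.3416) = 0.2614 m

z₀ ≈ 0.261 m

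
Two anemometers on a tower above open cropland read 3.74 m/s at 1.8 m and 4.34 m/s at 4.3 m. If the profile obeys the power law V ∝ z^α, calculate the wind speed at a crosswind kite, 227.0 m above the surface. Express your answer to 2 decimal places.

8.55 m/s

First find α: α = ln(V₂/V₁)/ln(z₂/z₁) = ln(4.34/3.74)/ln(4.3/1.8) = 0.14879/0.87083 = 0.1709
Extrapolate from 4.3 m to 227.0 m: V₃ = 4.34 × (227.0/4.3)^0.1709 = 4.34 × 1.9693 = 8.5468 m/s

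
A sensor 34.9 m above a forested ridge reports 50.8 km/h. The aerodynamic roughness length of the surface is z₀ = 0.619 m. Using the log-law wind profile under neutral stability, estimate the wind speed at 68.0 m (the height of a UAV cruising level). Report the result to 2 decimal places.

Log law: V(z) ∝ ln(z/z₀), so V₂/V₁ = ln(z₂/z₀) / ln(z₁/z₀).
ln(68.0/0.619) = 4.6992, ln(34.9/0.619) = 4.0321
V₂ = 50.8 × 4.6992/4.0321 = 50.8 × 1.1654 = 59.2036 km/h

59.20 km/h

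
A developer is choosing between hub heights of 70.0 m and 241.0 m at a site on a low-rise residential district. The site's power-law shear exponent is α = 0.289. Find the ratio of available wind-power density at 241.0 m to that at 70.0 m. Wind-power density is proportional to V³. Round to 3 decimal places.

2.921

Speed ratio: V_B/V_A = (z_B/z_A)^α = (241.0/70.0)^0.289 = (3.4429)^0.289 = 1.42945
Power-density ratio: P_B/P_A = (V_B/V_A)³ = (1.42945)³ = 2.92085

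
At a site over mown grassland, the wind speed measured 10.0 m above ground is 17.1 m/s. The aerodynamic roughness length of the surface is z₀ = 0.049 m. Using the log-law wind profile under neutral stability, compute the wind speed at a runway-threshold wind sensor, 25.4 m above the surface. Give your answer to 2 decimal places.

Log law: V(z) ∝ ln(z/z₀), so V₂/V₁ = ln(z₂/z₀) / ln(z₁/z₀).
ln(25.4/0.049) = 6.2507, ln(10.0/0.049) = 5.3185
V₂ = 17.1 × 6.2507/5.3185 = 17.1 × 1.1753 = 20.0971 m/s

20.10 m/s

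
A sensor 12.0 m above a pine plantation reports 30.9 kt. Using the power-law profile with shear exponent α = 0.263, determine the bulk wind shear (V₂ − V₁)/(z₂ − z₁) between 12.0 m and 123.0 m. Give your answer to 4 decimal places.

0.2350 kt/m

Power law: V₂ = V₁ · (z₂/z₁)^α = 30.9 × (10.2500)^0.263 = 56.9874 kt
ΔV/Δz = (56.9874 − 30.9)/(123.0 − 12.0) = 26.0874/111.0000 = 0.23502 kt/m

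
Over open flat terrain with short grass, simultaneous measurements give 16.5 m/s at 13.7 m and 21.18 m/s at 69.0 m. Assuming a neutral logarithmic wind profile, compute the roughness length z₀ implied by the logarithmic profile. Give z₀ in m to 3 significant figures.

Log law: V(z) ∝ ln(z/z₀). With r = V₁/V₂ = 16.5/21.18 = 0.77904,
r · ln(z₂/z₀) = ln(z₁/z₀) ⇒ ln z₀ = (ln z₁ − r·ln z₂)/(1 − r)
ln z₀ = (2.61740 − 0.77904×4.23411) / 0.22096 = -3.0825
z₀ = exp(-3.0825) = 0.04584 m

z₀ ≈ 0.0458 m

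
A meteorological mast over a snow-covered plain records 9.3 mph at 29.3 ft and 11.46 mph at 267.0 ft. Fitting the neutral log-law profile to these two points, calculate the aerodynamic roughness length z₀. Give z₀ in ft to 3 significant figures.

z₀ ≈ 0.00216 ft

Log law: V(z) ∝ ln(z/z₀). With r = V₁/V₂ = 9.3/11.46 = 0.81152,
r · ln(z₂/z₀) = ln(z₁/z₀) ⇒ ln z₀ = (ln z₁ − r·ln z₂)/(1 − r)
ln z₀ = (3.37759 − 0.81152×5.58725) / 0.18848 = -6.1362
z₀ = exp(-6.1362) = 0.002163 ft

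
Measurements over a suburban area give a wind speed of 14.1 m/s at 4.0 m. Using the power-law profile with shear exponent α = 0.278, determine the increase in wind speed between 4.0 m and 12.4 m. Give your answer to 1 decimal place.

Power law: V₂ = V₁ · (z₂/z₁)^α = 14.1 × (3.1000)^0.278 = 19.3116 m/s
ΔV = 19.3116 − 14.1 = 5.2116 m/s

5.2 m/s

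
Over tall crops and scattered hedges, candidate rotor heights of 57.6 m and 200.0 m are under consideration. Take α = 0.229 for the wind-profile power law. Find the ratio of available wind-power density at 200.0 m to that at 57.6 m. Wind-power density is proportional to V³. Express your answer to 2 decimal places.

2.35

Speed ratio: V_B/V_A = (z_B/z_A)^α = (200.0/57.6)^0.229 = (3.4722)^0.229 = 1.32984
Power-density ratio: P_B/P_A = (V_B/V_A)³ = (1.32984)³ = 2.35178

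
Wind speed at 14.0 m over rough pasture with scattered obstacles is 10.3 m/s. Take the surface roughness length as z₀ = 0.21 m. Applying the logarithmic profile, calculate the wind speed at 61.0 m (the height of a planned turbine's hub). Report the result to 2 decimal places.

Log law: V(z) ∝ ln(z/z₀), so V₂/V₁ = ln(z₂/z₀) / ln(z₁/z₀).
ln(61.0/0.21) = 5.6715, ln(14.0/0.21) = 4.1997
V₂ = 10.3 × 5.6715/4.1997 = 10.3 × 1.3505 = 13.9097 m/s

13.91 m/s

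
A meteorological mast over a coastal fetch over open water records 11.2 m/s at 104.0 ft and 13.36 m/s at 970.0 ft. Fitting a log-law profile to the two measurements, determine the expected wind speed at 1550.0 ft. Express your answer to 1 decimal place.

13.8 m/s

Log law: V ∝ ln(z/z₀). From the pair, with r = V₁/V₂ = 0.83832,
ln z₀ = (ln z₁ − r·ln z₂)/(1 − r) = (4.6444 − 0.83832×6.8773)/0.16168 = -6.9336 → z₀ = 0.0009745 ft
V₃ = V₁ · ln(z₃/z₀)/ln(z₁/z₀) = 11.2 × 14.2796/11.5780 = 13.8134 m/s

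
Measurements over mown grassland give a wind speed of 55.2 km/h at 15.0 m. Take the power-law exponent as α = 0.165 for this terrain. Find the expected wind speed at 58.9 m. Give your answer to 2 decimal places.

69.18 km/h

Power-law profile: V₂ = V₁ · (z₂/z₁)^α
V₂ = 55.2 × (58.9/15.0)^0.165 = 55.2 × (3.9267)^0.165
    = 55.2 × 1.2532 = 69.1756 km/h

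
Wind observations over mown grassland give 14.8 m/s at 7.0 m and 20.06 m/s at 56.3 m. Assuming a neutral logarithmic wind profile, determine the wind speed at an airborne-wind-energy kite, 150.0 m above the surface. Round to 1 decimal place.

Log law: V ∝ ln(z/z₀). From the pair, with r = V₁/V₂ = 0.73779,
ln z₀ = (ln z₁ − r·ln z₂)/(1 − r) = (1.9459 − 0.73779×4.0307)/0.26221 = -3.9200 → z₀ = 0.01984 m
V₃ = V₁ · ln(z₃/z₀)/ln(z₁/z₀) = 14.8 × 8.9307/5.8659 = 22.5324 m/s

22.5 m/s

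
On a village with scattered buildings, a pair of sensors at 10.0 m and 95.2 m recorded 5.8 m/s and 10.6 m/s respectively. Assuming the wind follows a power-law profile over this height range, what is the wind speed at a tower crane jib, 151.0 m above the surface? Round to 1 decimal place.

First find α: α = ln(V₂/V₁)/ln(z₂/z₁) = ln(10.6/5.8)/ln(95.2/10.0) = 0.60300/2.25339 = 0.2676
Extrapolate from 95.2 m to 151.0 m: V₃ = 10.6 × (151.0/95.2)^0.2676 = 10.6 × 1.1314 = 11.9927 m/s

12.0 m/s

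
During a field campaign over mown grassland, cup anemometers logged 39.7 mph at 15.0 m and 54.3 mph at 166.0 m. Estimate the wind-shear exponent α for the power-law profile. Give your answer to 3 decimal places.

Power law: V₂/V₁ = (z₂/z₁)^α ⇒ α = ln(V₂/V₁) / ln(z₂/z₁)
α = ln(54.3/39.7) / ln(166.0/15.0) = ln(1.3678) / ln(11.0667)
  = 0.31317 / 2.40394 = 0.13028

α ≈ 0.130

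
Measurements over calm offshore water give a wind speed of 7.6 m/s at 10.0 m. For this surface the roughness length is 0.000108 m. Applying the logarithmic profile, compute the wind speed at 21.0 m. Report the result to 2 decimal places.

8.09 m/s

Log law: V(z) ∝ ln(z/z₀), so V₂/V₁ = ln(z₂/z₀) / ln(z₁/z₀).
ln(21.0/0.000108) = 12.1779, ln(10.0/0.000108) = 11.4360
V₂ = 7.6 × 12.1779/11.4360 = 7.6 × 1.0649 = 8.0931 m/s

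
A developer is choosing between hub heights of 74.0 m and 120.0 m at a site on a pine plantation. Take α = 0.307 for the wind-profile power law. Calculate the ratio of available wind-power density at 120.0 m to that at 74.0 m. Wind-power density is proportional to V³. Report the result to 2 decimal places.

Speed ratio: V_B/V_A = (z_B/z_A)^α = (120.0/74.0)^0.307 = (1.6216)^0.307 = 1.15999
Power-density ratio: P_B/P_A = (V_B/V_A)³ = (1.15999)³ = 1.56086

1.56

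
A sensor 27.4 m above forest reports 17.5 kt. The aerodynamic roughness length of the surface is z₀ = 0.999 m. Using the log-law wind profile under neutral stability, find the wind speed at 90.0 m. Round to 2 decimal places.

23.78 kt

Log law: V(z) ∝ ln(z/z₀), so V₂/V₁ = ln(z₂/z₀) / ln(z₁/z₀).
ln(90.0/0.999) = 4.5008, ln(27.4/0.999) = 3.3115
V₂ = 17.5 × 4.5008/3.3115 = 17.5 × 1.3591 = 23.7847 kt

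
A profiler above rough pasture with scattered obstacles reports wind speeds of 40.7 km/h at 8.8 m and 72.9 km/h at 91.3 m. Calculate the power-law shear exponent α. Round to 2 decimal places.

α ≈ 0.25

Power law: V₂/V₁ = (z₂/z₁)^α ⇒ α = ln(V₂/V₁) / ln(z₂/z₁)
α = ln(72.9/40.7) / ln(91.3/8.8) = ln(1.7912) / ln(10.3750)
  = 0.58286 / 2.33940 = 0.24915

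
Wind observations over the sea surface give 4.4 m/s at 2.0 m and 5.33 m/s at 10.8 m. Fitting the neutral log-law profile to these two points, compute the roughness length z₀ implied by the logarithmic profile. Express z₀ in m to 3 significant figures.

Log law: V(z) ∝ ln(z/z₀). With r = V₁/V₂ = 4.4/5.33 = 0.82552,
r · ln(z₂/z₀) = ln(z₁/z₀) ⇒ ln z₀ = (ln z₁ − r·ln z₂)/(1 − r)
ln z₀ = (0.69315 − 0.82552×2.37955) / 0.17448 = -7.2855
z₀ = exp(-7.2855) = 0.0006854 m

z₀ ≈ 0.000685 m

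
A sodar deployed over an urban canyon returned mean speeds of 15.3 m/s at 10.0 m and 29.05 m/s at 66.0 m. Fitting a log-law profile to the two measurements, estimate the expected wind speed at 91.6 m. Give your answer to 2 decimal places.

Log law: V ∝ ln(z/z₀). From the pair, with r = V₁/V₂ = 0.52668,
ln z₀ = (ln z₁ − r·ln z₂)/(1 − r) = (2.3026 − 0.52668×4.1897)/0.47332 = 0.2028 → z₀ = 1.225 m
V₃ = V₁ · ln(z₃/z₀)/ln(z₁/z₀) = 15.3 × 4.3146/2.0998 = 31.4383 m/s

31.44 m/s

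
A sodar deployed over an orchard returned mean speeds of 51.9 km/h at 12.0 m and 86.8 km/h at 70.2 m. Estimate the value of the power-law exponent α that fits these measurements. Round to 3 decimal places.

Power law: V₂/V₁ = (z₂/z₁)^α ⇒ α = ln(V₂/V₁) / ln(z₂/z₁)
α = ln(86.8/51.9) / ln(70.2/12.0) = ln(1.6724) / ln(5.8500)
  = 0.51429 / 1.76644 = 0.29114

α ≈ 0.291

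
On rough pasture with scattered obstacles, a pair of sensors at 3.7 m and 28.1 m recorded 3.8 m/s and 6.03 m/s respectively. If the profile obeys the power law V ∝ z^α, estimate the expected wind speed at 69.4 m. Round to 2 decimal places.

First find α: α = ln(V₂/V₁)/ln(z₂/z₁) = ln(6.03/3.8)/ln(28.1/3.7) = 0.46175/2.02744 = 0.2277
Extrapolate from 28.1 m to 69.4 m: V₃ = 6.03 × (69.4/28.1)^0.2277 = 6.03 × 1.2286 = 7.4087 m/s

7.41 m/s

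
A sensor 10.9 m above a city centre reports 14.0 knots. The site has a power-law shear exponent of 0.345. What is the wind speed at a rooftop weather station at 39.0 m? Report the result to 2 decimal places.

21.73 knots

Power-law profile: V₂ = V₁ · (z₂/z₁)^α
V₂ = 14.0 × (39.0/10.9)^0.345 = 14.0 × (3.5780)^0.345
    = 14.0 × 1.5524 = 21.7337 knots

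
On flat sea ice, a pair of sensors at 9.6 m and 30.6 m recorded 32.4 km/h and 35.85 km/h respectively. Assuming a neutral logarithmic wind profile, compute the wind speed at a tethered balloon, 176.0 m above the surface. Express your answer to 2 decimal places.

41.06 km/h

Log law: V ∝ ln(z/z₀). From the pair, with r = V₁/V₂ = 0.90377,
ln z₀ = (ln z₁ − r·ln z₂)/(1 − r) = (2.2618 − 0.90377×3.4210)/0.09623 = -8.6250 → z₀ = 0.0001796 m
V₃ = V₁ · ln(z₃/z₀)/ln(z₁/z₀) = 32.4 × 13.7955/10.8867 = 41.0566 km/h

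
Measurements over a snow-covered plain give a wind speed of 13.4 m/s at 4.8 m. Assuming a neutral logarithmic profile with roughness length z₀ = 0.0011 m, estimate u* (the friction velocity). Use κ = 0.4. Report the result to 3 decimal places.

Log law: V(z) = (u*/κ) · ln(z/z₀) ⇒ u* = κ · V / ln(z/z₀)
u* = 0.4 × 13.4 / ln(4.8/0.0011) = 0.4 × 13.4 / 8.3811
   = 5.3600 / 8.3811 = 0.6395 m/s

u* ≈ 0.640 m/s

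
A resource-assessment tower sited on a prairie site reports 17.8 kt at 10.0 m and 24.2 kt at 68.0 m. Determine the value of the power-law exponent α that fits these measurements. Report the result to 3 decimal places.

Power law: V₂/V₁ = (z₂/z₁)^α ⇒ α = ln(V₂/V₁) / ln(z₂/z₁)
α = ln(24.2/17.8) / ln(68.0/10.0) = ln(1.3596) / ln(6.8000)
  = 0.30715 / 1.91692 = 0.16023

α ≈ 0.160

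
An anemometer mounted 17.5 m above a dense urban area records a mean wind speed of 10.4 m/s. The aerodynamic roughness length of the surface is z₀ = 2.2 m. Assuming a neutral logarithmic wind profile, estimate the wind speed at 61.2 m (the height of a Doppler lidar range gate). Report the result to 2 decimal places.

16.68 m/s

Log law: V(z) ∝ ln(z/z₀), so V₂/V₁ = ln(z₂/z₀) / ln(z₁/z₀).
ln(61.2/2.2) = 3.3257, ln(17.5/2.2) = 2.0737
V₂ = 10.4 × 3.3257/2.0737 = 10.4 × 1.6037 = 16.6786 m/s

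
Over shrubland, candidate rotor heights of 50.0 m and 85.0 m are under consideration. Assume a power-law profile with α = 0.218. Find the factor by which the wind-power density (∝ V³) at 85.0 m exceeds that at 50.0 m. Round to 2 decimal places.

Speed ratio: V_B/V_A = (z_B/z_A)^α = (85.0/50.0)^0.218 = (1.7000)^0.218 = 1.12263
Power-density ratio: P_B/P_A = (V_B/V_A)³ = (1.12263)³ = 1.41486

1.41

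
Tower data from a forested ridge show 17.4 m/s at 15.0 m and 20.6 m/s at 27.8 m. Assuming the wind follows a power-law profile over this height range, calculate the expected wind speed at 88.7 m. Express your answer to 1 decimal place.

28.3 m/s

First find α: α = ln(V₂/V₁)/ln(z₂/z₁) = ln(20.6/17.4)/ln(27.8/15.0) = 0.16882/0.61699 = 0.2736
Extrapolate from 27.8 m to 88.7 m: V₃ = 20.6 × (88.7/27.8)^0.2736 = 20.6 × 1.3736 = 28.2969 m/s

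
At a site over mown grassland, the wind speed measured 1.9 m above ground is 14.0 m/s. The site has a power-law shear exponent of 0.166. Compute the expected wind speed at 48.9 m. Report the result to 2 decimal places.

Power-law profile: V₂ = V₁ · (z₂/z₁)^α
V₂ = 14.0 × (48.9/1.9)^0.166 = 14.0 × (25.7368)^0.166
    = 14.0 × 1.7146 = 24.0038 m/s

24.00 m/s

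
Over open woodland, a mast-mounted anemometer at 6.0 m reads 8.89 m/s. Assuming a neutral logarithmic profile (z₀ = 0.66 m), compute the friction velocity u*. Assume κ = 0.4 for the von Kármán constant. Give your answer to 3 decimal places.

Log law: V(z) = (u*/κ) · ln(z/z₀) ⇒ u* = κ · V / ln(z/z₀)
u* = 0.4 × 8.89 / ln(6.0/0.66) = 0.4 × 8.89 / 2.2073
   = 3.5560 / 2.2073 = 1.6110 m/s

u* ≈ 1.611 m/s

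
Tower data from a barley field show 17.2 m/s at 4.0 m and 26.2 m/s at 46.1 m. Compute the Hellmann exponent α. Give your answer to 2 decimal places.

Power law: V₂/V₁ = (z₂/z₁)^α ⇒ α = ln(V₂/V₁) / ln(z₂/z₁)
α = ln(26.2/17.2) / ln(46.1/4.0) = ln(1.5233) / ln(11.5250)
  = 0.42085 / 2.44452 = 0.17216

α ≈ 0.17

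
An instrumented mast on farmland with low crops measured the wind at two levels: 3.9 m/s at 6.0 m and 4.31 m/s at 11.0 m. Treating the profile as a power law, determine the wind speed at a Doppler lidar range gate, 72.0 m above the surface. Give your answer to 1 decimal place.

First find α: α = ln(V₂/V₁)/ln(z₂/z₁) = ln(4.31/3.9)/ln(11.0/6.0) = 0.09996/0.60614 = 0.1649
Extrapolate from 11.0 m to 72.0 m: V₃ = 4.31 × (72.0/11.0)^0.1649 = 4.31 × 1.3632 = 5.8754 m/s

5.9 m/s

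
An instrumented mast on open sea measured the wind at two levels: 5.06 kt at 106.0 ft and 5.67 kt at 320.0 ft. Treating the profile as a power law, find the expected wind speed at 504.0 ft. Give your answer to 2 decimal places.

5.94 kt

First find α: α = ln(V₂/V₁)/ln(z₂/z₁) = ln(5.67/5.06)/ln(320.0/106.0) = 0.11382/1.10488 = 0.1030
Extrapolate from 320.0 ft to 504.0 ft: V₃ = 5.67 × (504.0/320.0)^0.1030 = 5.67 × 1.0479 = 5.9416 kt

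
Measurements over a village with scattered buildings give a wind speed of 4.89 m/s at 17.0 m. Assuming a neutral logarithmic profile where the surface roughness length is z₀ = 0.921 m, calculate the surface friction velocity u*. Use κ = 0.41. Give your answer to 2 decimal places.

u* ≈ 0.69 m/s

Log law: V(z) = (u*/κ) · ln(z/z₀) ⇒ u* = κ · V / ln(z/z₀)
u* = 0.41 × 4.89 / ln(17.0/0.921) = 0.41 × 4.89 / 2.9155
   = 2.0049 / 2.9155 = 0.6877 m/s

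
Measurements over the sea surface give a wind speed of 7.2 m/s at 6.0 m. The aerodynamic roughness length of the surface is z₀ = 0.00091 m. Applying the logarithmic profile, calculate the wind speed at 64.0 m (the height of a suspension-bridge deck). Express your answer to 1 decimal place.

Log law: V(z) ∝ ln(z/z₀), so V₂/V₁ = ln(z₂/z₀) / ln(z₁/z₀).
ln(64.0/0.00091) = 11.1609, ln(6.0/0.00091) = 8.7938
V₂ = 7.2 × 11.1609/8.7938 = 7.2 × 1.2692 = 9.1381 m/s

9.1 m/s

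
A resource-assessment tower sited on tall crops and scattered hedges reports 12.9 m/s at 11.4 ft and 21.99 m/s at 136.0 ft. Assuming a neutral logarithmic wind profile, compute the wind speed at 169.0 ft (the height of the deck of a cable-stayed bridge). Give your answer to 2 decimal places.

Log law: V ∝ ln(z/z₀). From the pair, with r = V₁/V₂ = 0.58663,
ln z₀ = (ln z₁ − r·ln z₂)/(1 − r) = (2.4336 − 0.58663×4.9127)/0.41337 = -1.0845 → z₀ = 0.3381 ft
V₃ = V₁ · ln(z₃/z₀)/ln(z₁/z₀) = 12.9 × 6.2144/3.5181 = 22.7866 m/s

22.79 m/s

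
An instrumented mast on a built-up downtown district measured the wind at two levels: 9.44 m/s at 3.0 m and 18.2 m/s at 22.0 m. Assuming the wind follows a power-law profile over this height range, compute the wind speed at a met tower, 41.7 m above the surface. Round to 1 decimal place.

First find α: α = ln(V₂/V₁)/ln(z₂/z₁) = ln(18.2/9.44)/ln(22.0/3.0) = 0.65647/1.99243 = 0.3295
Extrapolate from 22.0 m to 41.7 m: V₃ = 18.2 × (41.7/22.0)^0.3295 = 18.2 × 1.2345 = 22.4684 m/s

22.5 m/s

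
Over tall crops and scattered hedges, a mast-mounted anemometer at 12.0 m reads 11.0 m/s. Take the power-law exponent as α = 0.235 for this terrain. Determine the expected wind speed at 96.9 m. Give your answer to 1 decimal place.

18.0 m/s

Power-law profile: V₂ = V₁ · (z₂/z₁)^α
V₂ = 11.0 × (96.9/12.0)^0.235 = 11.0 × (8.0750)^0.235
    = 11.0 × 1.6337 = 17.9710 m/s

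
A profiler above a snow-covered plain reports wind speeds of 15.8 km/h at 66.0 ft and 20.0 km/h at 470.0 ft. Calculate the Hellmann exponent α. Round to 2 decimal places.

α ≈ 0.12

Power law: V₂/V₁ = (z₂/z₁)^α ⇒ α = ln(V₂/V₁) / ln(z₂/z₁)
α = ln(20.0/15.8) / ln(470.0/66.0) = ln(1.2658) / ln(7.1212)
  = 0.23572 / 1.96308 = 0.12008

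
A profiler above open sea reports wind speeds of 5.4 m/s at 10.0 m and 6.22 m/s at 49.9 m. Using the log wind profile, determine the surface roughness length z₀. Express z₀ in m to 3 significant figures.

Log law: V(z) ∝ ln(z/z₀). With r = V₁/V₂ = 5.4/6.22 = 0.86817,
r · ln(z₂/z₀) = ln(z₁/z₀) ⇒ ln z₀ = (ln z₁ − r·ln z₂)/(1 − r)
ln z₀ = (2.30259 − 0.86817×3.91002) / 0.13183 = -8.2830
z₀ = exp(-8.2830) = 0.0002528 m

z₀ ≈ 0.000253 m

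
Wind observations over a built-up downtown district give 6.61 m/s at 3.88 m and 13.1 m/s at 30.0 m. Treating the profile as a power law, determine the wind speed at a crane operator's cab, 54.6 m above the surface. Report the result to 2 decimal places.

First find α: α = ln(V₂/V₁)/ln(z₂/z₁) = ln(13.1/6.61)/ln(30.0/3.88) = 0.68403/2.04536 = 0.3344
Extrapolate from 30.0 m to 54.6 m: V₃ = 13.1 × (54.6/30.0)^0.3344 = 13.1 × 1.2217 = 16.0047 m/s

16.00 m/s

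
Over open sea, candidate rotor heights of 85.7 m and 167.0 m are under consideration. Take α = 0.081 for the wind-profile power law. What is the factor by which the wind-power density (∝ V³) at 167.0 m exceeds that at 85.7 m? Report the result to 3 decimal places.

Speed ratio: V_B/V_A = (z_B/z_A)^α = (167.0/85.7)^0.081 = (1.9487)^0.081 = 1.05553
Power-density ratio: P_B/P_A = (V_B/V_A)³ = (1.05553)³ = 1.17600

1.176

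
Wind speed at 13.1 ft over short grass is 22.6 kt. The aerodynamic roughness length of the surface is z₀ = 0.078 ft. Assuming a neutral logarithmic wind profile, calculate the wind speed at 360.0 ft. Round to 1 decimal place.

37.2 kt

Log law: V(z) ∝ ln(z/z₀), so V₂/V₁ = ln(z₂/z₀) / ln(z₁/z₀).
ln(360.0/0.078) = 8.4372, ln(13.1/0.078) = 5.1237
V₂ = 22.6 × 8.4372/5.1237 = 22.6 × 1.6467 = 37.2155 kt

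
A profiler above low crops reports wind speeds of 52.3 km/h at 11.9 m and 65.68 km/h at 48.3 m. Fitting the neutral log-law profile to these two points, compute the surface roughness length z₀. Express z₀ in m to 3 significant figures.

z₀ ≈ 0.0498 m

Log law: V(z) ∝ ln(z/z₀). With r = V₁/V₂ = 52.3/65.68 = 0.79629,
r · ln(z₂/z₀) = ln(z₁/z₀) ⇒ ln z₀ = (ln z₁ − r·ln z₂)/(1 − r)
ln z₀ = (2.47654 − 0.79629×3.87743) / 0.20371 = -2.9993
z₀ = exp(-2.9993) = 0.04982 m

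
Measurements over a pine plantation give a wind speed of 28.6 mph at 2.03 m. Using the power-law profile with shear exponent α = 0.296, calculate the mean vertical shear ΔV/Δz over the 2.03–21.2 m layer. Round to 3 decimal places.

Power law: V₂ = V₁ · (z₂/z₁)^α = 28.6 × (10.4433)^0.296 = 57.2720 mph
ΔV/Δz = (57.2720 − 28.6)/(21.2 − 2.03) = 28.6720/19.1700 = 1.49567 mph/m

1.496 mph/m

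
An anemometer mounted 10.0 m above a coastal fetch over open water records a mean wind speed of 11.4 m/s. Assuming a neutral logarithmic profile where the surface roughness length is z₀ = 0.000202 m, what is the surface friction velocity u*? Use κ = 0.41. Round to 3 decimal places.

Log law: V(z) = (u*/κ) · ln(z/z₀) ⇒ u* = κ · V / ln(z/z₀)
u* = 0.41 × 11.4 / ln(10.0/0.000202) = 0.41 × 11.4 / 10.8098
   = 4.6740 / 10.8098 = 0.4324 m/s

u* ≈ 0.432 m/s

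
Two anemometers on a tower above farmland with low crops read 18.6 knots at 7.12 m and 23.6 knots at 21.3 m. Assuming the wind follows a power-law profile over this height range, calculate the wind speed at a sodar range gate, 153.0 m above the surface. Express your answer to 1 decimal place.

First find α: α = ln(V₂/V₁)/ln(z₂/z₁) = ln(23.6/18.6)/ln(21.3/7.12) = 0.23809/1.09580 = 0.2173
Extrapolate from 21.3 m to 153.0 m: V₃ = 23.6 × (153.0/21.3)^0.2173 = 23.6 × 1.5348 = 36.2213 knots

36.2 knots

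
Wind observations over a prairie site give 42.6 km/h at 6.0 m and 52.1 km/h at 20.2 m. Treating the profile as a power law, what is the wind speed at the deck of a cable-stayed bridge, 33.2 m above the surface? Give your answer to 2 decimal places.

First find α: α = ln(V₂/V₁)/ln(z₂/z₁) = ln(52.1/42.6)/ln(20.2/6.0) = 0.20131/1.21392 = 0.1658
Extrapolate from 20.2 m to 33.2 m: V₃ = 52.1 × (33.2/20.2)^0.1658 = 52.1 × 1.0859 = 56.5748 km/h

56.57 km/h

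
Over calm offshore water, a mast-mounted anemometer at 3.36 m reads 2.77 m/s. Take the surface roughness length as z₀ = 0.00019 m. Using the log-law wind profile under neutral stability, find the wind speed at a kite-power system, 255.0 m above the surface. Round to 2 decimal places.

4.00 m/s

Log law: V(z) ∝ ln(z/z₀), so V₂/V₁ = ln(z₂/z₀) / ln(z₁/z₀).
ln(255.0/0.00019) = 14.1098, ln(3.36/0.00019) = 9.7804
V₂ = 2.77 × 14.1098/9.7804 = 2.77 × 1.4427 = 3.9961 m/s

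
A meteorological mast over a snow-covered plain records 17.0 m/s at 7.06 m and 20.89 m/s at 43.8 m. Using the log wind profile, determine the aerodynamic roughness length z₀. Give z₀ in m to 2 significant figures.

z₀ ≈ 0.0024 m

Log law: V(z) ∝ ln(z/z₀). With r = V₁/V₂ = 17.0/20.89 = 0.81379,
r · ln(z₂/z₀) = ln(z₁/z₀) ⇒ ln z₀ = (ln z₁ − r·ln z₂)/(1 − r)
ln z₀ = (1.95445 − 0.81379×3.77963) / 0.18621 = -6.0220
z₀ = exp(-6.0220) = 0.002425 m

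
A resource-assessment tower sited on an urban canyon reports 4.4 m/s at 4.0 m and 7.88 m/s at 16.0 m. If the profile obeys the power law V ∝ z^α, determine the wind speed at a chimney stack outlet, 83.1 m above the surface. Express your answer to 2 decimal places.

15.75 m/s

First find α: α = ln(V₂/V₁)/ln(z₂/z₁) = ln(7.88/4.4)/ln(16.0/4.0) = 0.58272/1.38629 = 0.4203
Extrapolate from 16.0 m to 83.1 m: V₃ = 7.88 × (83.1/16.0)^0.4203 = 7.88 × 1.9987 = 15.7498 m/s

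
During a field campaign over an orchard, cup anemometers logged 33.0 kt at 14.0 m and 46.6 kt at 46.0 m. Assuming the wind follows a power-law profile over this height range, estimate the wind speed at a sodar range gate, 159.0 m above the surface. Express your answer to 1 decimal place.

First find α: α = ln(V₂/V₁)/ln(z₂/z₁) = ln(46.6/33.0)/ln(46.0/14.0) = 0.34509/1.18958 = 0.2901
Extrapolate from 46.0 m to 159.0 m: V₃ = 46.6 × (159.0/46.0)^0.2901 = 46.6 × 1.4330 = 66.7794 kt

66.8 kt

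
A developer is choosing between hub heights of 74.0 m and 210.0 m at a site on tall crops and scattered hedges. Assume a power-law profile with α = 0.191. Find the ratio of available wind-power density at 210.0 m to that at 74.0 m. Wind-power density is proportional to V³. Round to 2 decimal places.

Speed ratio: V_B/V_A = (z_B/z_A)^α = (210.0/74.0)^0.191 = (2.8378)^0.191 = 1.22045
Power-density ratio: P_B/P_A = (V_B/V_A)³ = (1.22045)³ = 1.81787

1.82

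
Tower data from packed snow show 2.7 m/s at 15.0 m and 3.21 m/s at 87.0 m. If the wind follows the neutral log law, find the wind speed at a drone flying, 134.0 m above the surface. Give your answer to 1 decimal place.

3.3 m/s

Log law: V ∝ ln(z/z₀). From the pair, with r = V₁/V₂ = 0.84112,
ln z₀ = (ln z₁ − r·ln z₂)/(1 − r) = (2.7081 − 0.84112×4.4659)/0.15888 = -6.5983 → z₀ = 0.001363 m
V₃ = V₁ · ln(z₃/z₀)/ln(z₁/z₀) = 2.7 × 11.4961/9.3063 = 3.3353 m/s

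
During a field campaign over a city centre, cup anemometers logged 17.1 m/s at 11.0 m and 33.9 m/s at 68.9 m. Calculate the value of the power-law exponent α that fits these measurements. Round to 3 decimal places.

α ≈ 0.373

Power law: V₂/V₁ = (z₂/z₁)^α ⇒ α = ln(V₂/V₁) / ln(z₂/z₁)
α = ln(33.9/17.1) / ln(68.9/11.0) = ln(1.9825) / ln(6.2636)
  = 0.68434 / 1.83476 = 0.37298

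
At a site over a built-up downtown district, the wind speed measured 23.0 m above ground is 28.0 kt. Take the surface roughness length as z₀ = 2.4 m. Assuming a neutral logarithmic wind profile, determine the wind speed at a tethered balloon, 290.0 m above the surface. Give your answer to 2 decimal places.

59.40 kt

Log law: V(z) ∝ ln(z/z₀), so V₂/V₁ = ln(z₂/z₀) / ln(z₁/z₀).
ln(290.0/2.4) = 4.7944, ln(23.0/2.4) = 2.2600
V₂ = 28.0 × 4.7944/2.2600 = 28.0 × 2.1214 = 59.3991 kt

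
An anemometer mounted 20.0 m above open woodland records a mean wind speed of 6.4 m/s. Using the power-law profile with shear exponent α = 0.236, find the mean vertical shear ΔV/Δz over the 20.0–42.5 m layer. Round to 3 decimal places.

0.055 m/s/m

Power law: V₂ = V₁ · (z₂/z₁)^α = 6.4 × (2.1250)^0.236 = 7.6460 m/s
ΔV/Δz = (7.6460 − 6.4)/(42.5 − 20.0) = 1.2460/22.5000 = 0.05538 m/s/m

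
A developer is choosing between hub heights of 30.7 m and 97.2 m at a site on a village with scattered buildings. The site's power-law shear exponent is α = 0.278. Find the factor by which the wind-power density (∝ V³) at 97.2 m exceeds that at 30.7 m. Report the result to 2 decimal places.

2.61

Speed ratio: V_B/V_A = (z_B/z_A)^α = (97.2/30.7)^0.278 = (3.1661)^0.278 = 1.37767
Power-density ratio: P_B/P_A = (V_B/V_A)³ = (1.37767)³ = 2.61481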